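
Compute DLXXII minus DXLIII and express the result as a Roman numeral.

DLXXII = 572
DXLIII = 543
572 - 543 = 29

XXIX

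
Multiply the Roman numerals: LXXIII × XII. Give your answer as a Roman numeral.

LXXIII = 73
XII = 12
73 × 12 = 876

DCCCLXXVI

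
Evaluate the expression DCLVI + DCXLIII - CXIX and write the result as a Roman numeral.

DCLVI = 656, DCXLIII = 643, CXIX = 119
656 + 643 = 1299
1299 - 119 = 1180

MCLXXX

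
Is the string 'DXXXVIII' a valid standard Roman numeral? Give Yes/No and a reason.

'DXXXVIII': Check the rules: uses only the symbols I, V, X, L, C, D, M; no symbol is repeated more than three times in a row; V, L and D each appear at most once; no smaller symbol precedes a larger one (values never increase from left to right). Value: D (500) + X (10) + X (10) + X (10) + V (5) + I (1) + I (1) + I (1) = 538. So it is a valid standard Roman numeral.

Yes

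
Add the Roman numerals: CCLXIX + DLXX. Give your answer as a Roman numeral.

CCLXIX = 269
DLXX = 570
269 + 570 = 839

DCCCXXXIX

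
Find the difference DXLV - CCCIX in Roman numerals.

DXLV = 545
CCCIX = 309
545 - 309 = 236

CCXXXVI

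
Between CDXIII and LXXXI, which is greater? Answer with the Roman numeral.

CDXIII = 413
LXXXI = 81
413 is larger

CDXIII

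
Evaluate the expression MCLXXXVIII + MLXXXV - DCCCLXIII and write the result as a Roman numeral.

MCLXXXVIII = 1188, MLXXXV = 1085, DCCCLXIII = 863
1188 + 1085 = 2273
2273 - 863 = 1410

MCDX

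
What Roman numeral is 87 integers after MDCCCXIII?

MDCCCXIII = 1813
1813 + 87 = 1900

MCM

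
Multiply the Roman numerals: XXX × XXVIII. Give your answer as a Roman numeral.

XXX = 30
XXVIII = 28
30 × 28 = 840

DCCCXL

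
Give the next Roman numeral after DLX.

DLX = 560; next is 561

DLXI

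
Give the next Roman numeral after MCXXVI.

MCXXVI = 1126; next is 1127

MCXXVII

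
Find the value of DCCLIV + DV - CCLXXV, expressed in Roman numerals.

DCCLIV = 754, DV = 505, CCLXXV = 275
754 + 505 = 1259
1259 - 275 = 984

CMLXXXIV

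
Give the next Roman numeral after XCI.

XCI = 91, so the next integer is 91 + 1 = 92

XCII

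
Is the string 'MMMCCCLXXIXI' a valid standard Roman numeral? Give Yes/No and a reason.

'MMMCCCLXXIXI': I cannot come right after the subtractive pair IX: once I is subtracted in IX, the next symbol must be smaller than I

No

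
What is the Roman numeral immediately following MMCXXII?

MMCXXII = 2122, so the next integer is 2122 + 1 = 2123

MMCXXIII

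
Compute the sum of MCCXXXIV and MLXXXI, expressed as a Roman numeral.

MCCXXXIV = 1234
MLXXXI = 1081
1234 + 1081 = 2315

MMCCCXV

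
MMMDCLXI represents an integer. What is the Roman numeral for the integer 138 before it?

MMMDCLXI = 3661
3661 - 138 = 3523

MMMDXXIII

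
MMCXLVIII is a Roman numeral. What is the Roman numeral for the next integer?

MMCXLVIII = 2148; next is 2149

MMCXLIX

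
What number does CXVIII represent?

CXVIII: C=100, X=10, V=5, I=1, I=1, I=1
100 + 10 + 5 + 1 + 1 + 1 = 118

118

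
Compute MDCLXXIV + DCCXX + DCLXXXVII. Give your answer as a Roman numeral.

MDCLXXIV = 1674, DCCXX = 720, DCLXXXVII = 687
1674 + 720 = 2394
2394 + 687 = 3081

MMMLXXXI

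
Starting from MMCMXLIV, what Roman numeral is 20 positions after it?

MMCMXLIV = 2944
2944 + 20 = 2964

MMCMLXIV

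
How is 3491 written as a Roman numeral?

Convert 3491 to Roman numerals:
  3491 contains 3×1000 (MMM)
  491 contains 1×400 (CD)
  91 contains 1×90 (XC)
  1 contains 1×1 (I)

MMMCDXCI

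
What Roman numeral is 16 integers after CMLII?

CMLII = 952
952 + 16 = 968

CMLXVIII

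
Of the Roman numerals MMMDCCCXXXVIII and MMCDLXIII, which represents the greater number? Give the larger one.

MMMDCCCXXXVIII = 3838
MMCDLXIII = 2463
3838 is larger

MMMDCCCXXXVIII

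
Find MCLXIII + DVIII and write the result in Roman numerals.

MCLXIII = 1163
DVIII = 508
1163 + 508 = 1671

MDCLXXI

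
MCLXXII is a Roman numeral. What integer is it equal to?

MCLXXII: M=1000, C=100, L=50, X=10, X=10, I=1, I=1
1000 + 100 + 50 + 10 + 10 + 1 + 1 = 1172

1172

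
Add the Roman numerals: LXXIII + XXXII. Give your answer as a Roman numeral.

LXXIII = 73
XXXII = 32
73 + 32 = 105

CV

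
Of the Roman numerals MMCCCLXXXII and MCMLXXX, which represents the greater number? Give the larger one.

MMCCCLXXXII = 2382
MCMLXXX = 1980
2382 is larger

MMCCCLXXXII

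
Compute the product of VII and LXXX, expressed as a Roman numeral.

VII = 7
LXXX = 80
7 × 80 = 560

DLX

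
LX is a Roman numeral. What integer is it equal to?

LX: L=50, X=10
50 + 10 = 60

60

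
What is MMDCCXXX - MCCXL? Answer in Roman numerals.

MMDCCXXX = 2730
MCCXL = 1240
2730 - 1240 = 1490

MCDXC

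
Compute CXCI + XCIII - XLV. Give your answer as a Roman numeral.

CXCI = 191, XCIII = 93, XLV = 45
191 + 93 = 284
284 - 45 = 239

CCXXXIX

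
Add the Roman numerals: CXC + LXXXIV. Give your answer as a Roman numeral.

CXC = 190
LXXXIV = 84
190 + 84 = 274

CCLXXIV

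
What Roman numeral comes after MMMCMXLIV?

MMMCMXLIV = 3944, so the next integer is 3944 + 1 = 3945

MMMCMXLV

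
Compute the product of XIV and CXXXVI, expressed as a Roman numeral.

XIV = 14
CXXXVI = 136
14 × 136 = 1904

MCMIV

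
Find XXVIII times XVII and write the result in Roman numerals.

XXVIII = 28
XVII = 17
28 × 17 = 476

CDLXXVI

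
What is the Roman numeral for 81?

Convert 81 to Roman numerals:
  81 contains 1×50 (L)
  31 contains 3×10 (XXX)
  1 contains 1×1 (I)

LXXXI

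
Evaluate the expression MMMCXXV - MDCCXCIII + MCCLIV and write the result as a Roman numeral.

MMMCXXV = 3125, MDCCXCIII = 1793, MCCLIV = 1254
3125 - 1793 = 1332
1332 + 1254 = 2586

MMDLXXXVI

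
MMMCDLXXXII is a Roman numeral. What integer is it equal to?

MMMCDLXXXII: M=1000, M=1000, M=1000, CD=400, L=50, X=10, X=10, X=10, I=1, I=1
1000 + 1000 + 1000 + 400 + 50 + 10 + 10 + 10 + 1 + 1 = 3482

3482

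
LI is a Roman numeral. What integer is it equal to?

LI: L=50, I=1
50 + 1 = 51

51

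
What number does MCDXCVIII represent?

MCDXCVIII: M=1000, CD=400, XC=90, V=5, I=1, I=1, I=1
1000 + 400 + 90 + 5 + 1 + 1 + 1 = 1498

1498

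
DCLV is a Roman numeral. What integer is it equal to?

DCLV: D=500, C=100, L=50, V=5
500 + 100 + 50 + 5 = 655

655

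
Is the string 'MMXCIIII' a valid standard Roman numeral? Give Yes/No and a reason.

'MMXCIIII': More than 3 consecutive I's

No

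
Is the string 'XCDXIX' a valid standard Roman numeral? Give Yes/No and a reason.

'XCDXIX': X (position 1) comes before the larger symbol D (position 3) without being directly in front of it as a subtractive pair; apart from IV, IX, XL, XC, CD and CM, symbols must go from largest to smallest

No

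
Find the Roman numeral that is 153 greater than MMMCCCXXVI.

MMMCCCXXVI = 3326
3326 + 153 = 3479

MMMCDLXXIX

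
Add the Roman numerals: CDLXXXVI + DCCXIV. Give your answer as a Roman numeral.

CDLXXXVI = 486
DCCXIV = 714
486 + 714 = 1200

MCC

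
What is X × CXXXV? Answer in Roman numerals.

X = 10
CXXXV = 135
10 × 135 = 1350

MCCCL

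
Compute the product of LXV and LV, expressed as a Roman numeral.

LXV = 65
LV = 55
65 × 55 = 3575

MMMDLXXV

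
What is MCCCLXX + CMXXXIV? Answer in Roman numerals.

MCCCLXX = 1370
CMXXXIV = 934
1370 + 934 = 2304

MMCCCIV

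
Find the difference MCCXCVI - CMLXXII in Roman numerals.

MCCXCVI = 1296
CMLXXII = 972
1296 - 972 = 324

CCCXXIV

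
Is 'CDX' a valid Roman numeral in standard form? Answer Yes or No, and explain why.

'CDX': Check the rules: uses only the symbols I, V, X, L, C, D, M; no symbol is repeated more than three times in a row; V, L and D each appear at most once; the only place a smaller symbol precedes a larger one is the allowed subtractive pair CD, the symbol right after such a pair (if any) is smaller than the pair's first symbol, and otherwise the values never increase from left to right. Value: CD (400) + X (10) = 410. So it is a valid standard Roman numeral.

Yes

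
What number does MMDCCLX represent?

MMDCCLX: M=1000, M=1000, D=500, C=100, C=100, L=50, X=10
1000 + 1000 + 500 + 100 + 100 + 50 + 10 = 2760

2760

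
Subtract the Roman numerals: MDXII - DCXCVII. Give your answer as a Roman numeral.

MDXII = 1512
DCXCVII = 697
1512 - 697 = 815

DCCCXV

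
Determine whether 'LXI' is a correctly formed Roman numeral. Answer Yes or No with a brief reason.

'LXI': Check the rules: uses only the symbols I, V, X, L, C, D, M; no symbol is repeated more than three times in a row; V, L and D each appear at most once; no smaller symbol precedes a larger one (values never increase from left to right). Value: L (50) + X (10) + I (1) = 61. So it is a valid standard Roman numeral.

Yes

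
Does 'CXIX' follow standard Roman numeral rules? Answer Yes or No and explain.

'CXIX': Check the rules: uses only the symbols I, V, X, L, C, D, M; no symbol is repeated more than three times in a row; V, L and D each appear at most once; the only place a smaller symbol precedes a larger one is the allowed subtractive pair IX, the symbol right after such a pair (if any) is smaller than the pair's first symbol, and otherwise the values never increase from left to right. Value: C (100) + X (10) + IX (9) = 119. So it is a valid standard Roman numeral.

Yes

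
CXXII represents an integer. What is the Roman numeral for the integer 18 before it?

CXXII = 122
122 - 18 = 104

CIV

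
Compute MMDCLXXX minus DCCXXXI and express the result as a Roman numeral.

MMDCLXXX = 2680
DCCXXXI = 731
2680 - 731 = 1949

MCMXLIX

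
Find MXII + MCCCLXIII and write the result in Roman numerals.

MXII = 1012
MCCCLXIII = 1363
1012 + 1363 = 2375

MMCCCLXXV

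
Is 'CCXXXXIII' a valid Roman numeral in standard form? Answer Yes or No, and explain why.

'CCXXXXIII': More than 3 consecutive X's

No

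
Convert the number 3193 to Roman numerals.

Convert 3193 to Roman numerals:
  3193 contains 3×1000 (MMM)
  193 contains 1×100 (C)
  93 contains 1×90 (XC)
  3 contains 3×1 (III)

MMMCXCIII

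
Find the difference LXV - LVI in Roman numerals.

LXV = 65
LVI = 56
65 - 56 = 9

IX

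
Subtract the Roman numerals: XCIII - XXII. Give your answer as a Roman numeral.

XCIII = 93
XXII = 22
93 - 22 = 71

LXXI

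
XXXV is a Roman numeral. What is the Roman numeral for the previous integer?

XXXV = 35; previous is 34

XXXIV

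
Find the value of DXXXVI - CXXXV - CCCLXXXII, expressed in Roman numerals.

DXXXVI = 536, CXXXV = 135, CCCLXXXII = 382
536 - 135 = 401
401 - 382 = 19

XIX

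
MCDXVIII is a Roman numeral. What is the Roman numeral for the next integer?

MCDXVIII = 1418, so the next integer is 1418 + 1 = 1419

MCDXIX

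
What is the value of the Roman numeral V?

V: V=5

5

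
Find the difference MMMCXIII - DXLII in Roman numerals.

MMMCXIII = 3113
DXLII = 542
3113 - 542 = 2571

MMDLXXI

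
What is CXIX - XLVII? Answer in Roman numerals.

CXIX = 119
XLVII = 47
119 - 47 = 72

LXXII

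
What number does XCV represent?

XCV: XC=90, V=5
90 + 5 = 95

95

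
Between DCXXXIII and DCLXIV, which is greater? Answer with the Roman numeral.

DCXXXIII = 633
DCLXIV = 664
664 is larger

DCLXIV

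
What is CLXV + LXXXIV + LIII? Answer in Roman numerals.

CLXV = 165, LXXXIV = 84, LIII = 53
165 + 84 = 249
249 + 53 = 302

CCCII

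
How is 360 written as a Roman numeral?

Convert 360 to Roman numerals:
  360 contains 3×100 (CCC)
  60 contains 1×50 (L)
  10 contains 1×10 (X)

CCCLX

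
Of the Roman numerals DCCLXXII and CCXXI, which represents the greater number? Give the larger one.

DCCLXXII = 772
CCXXI = 221
772 is larger

DCCLXXII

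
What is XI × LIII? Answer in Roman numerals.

XI = 11
LIII = 53
11 × 53 = 583

DLXXXIII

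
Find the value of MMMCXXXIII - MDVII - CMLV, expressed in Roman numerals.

MMMCXXXIII = 3133, MDVII = 1507, CMLV = 955
3133 - 1507 = 1626
1626 - 955 = 671

DCLXXI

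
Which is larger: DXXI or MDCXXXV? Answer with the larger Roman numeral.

DXXI = 521
MDCXXXV = 1635
1635 is larger

MDCXXXV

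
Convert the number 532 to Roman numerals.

Convert 532 to Roman numerals:
  532 contains 1×500 (D)
  32 contains 3×10 (XXX)
  2 contains 2×1 (II)

DXXXII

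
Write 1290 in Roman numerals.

Convert 1290 to Roman numerals:
  1290 contains 1×1000 (M)
  290 contains 2×100 (CC)
  90 contains 1×90 (XC)

MCCXC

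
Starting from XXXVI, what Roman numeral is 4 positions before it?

XXXVI = 36
36 - 4 = 32

XXXII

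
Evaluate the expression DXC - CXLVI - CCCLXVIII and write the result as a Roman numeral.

DXC = 590, CXLVI = 146, CCCLXVIII = 368
590 - 146 = 444
444 - 368 = 76

LXXVI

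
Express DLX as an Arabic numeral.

DLX: D=500, L=50, X=10
500 + 50 + 10 = 560

560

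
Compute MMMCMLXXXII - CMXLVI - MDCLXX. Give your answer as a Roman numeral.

MMMCMLXXXII = 3982, CMXLVI = 946, MDCLXX = 1670
3982 - 946 = 3036
3036 - 1670 = 1366

MCCCLXVI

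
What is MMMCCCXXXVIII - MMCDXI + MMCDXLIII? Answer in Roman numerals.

MMMCCCXXXVIII = 3338, MMCDXI = 2411, MMCDXLIII = 2443
3338 - 2411 = 927
927 + 2443 = 3370

MMMCCCLXX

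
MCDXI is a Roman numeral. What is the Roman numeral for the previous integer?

MCDXI = 1411, so the previous integer is 1411 - 1 = 1410

MCDX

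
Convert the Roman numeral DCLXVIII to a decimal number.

DCLXVIII: D=500, C=100, L=50, X=10, V=5, I=1, I=1, I=1
500 + 100 + 50 + 10 + 5 + 1 + 1 + 1 = 668

668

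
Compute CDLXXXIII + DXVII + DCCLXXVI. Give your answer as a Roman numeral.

CDLXXXIII = 483, DXVII = 517, DCCLXXVI = 776
483 + 517 = 1000
1000 + 776 = 1776

MDCCLXXVI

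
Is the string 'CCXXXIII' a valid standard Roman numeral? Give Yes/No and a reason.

'CCXXXIII': Check the rules: uses only the symbols I, V, X, L, C, D, M; no symbol is repeated more than three times in a row; V, L and D each appear at most once; no smaller symbol precedes a larger one (values never increase from left to right). Value: C (100) + C (100) + X (10) + X (10) + X (10) + I (1) + I (1) + I (1) = 233. So it is a valid standard Roman numeral.

Yes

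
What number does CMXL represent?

CMXL: CM=900, XL=40
900 + 40 = 940

940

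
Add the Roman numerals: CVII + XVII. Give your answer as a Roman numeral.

CVII = 107
XVII = 17
107 + 17 = 124

CXXIV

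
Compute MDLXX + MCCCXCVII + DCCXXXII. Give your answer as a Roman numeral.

MDLXX = 1570, MCCCXCVII = 1397, DCCXXXII = 732
1570 + 1397 = 2967
2967 + 732 = 3699

MMMDCXCIX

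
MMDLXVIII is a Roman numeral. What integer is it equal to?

MMDLXVIII: M=1000, M=1000, D=500, L=50, X=10, V=5, I=1, I=1, I=1
1000 + 1000 + 500 + 50 + 10 + 5 + 1 + 1 + 1 = 2568

2568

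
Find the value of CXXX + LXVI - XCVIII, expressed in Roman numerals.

CXXX = 130, LXVI = 66, XCVIII = 98
130 + 66 = 196
196 - 98 = 98

XCVIII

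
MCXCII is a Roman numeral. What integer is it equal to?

MCXCII: M=1000, C=100, XC=90, I=1, I=1
1000 + 100 + 90 + 1 + 1 = 1192

1192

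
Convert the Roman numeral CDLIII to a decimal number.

CDLIII: CD=400, L=50, I=1, I=1, I=1
400 + 50 + 1 + 1 + 1 = 453

453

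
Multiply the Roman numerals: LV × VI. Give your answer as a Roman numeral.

LV = 55
VI = 6
55 × 6 = 330

CCCXXX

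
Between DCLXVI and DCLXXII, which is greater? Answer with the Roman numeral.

DCLXVI = 666
DCLXXII = 672
672 is larger

DCLXXII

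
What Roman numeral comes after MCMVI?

MCMVI = 1906, so the next integer is 1906 + 1 = 1907

MCMVII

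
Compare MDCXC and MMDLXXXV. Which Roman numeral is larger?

MDCXC = 1690
MMDLXXXV = 2585
2585 is larger

MMDLXXXV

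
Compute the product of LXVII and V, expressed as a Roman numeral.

LXVII = 67
V = 5
67 × 5 = 335

CCCXXXV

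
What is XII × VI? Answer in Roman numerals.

XII = 12
VI = 6
12 × 6 = 72

LXXII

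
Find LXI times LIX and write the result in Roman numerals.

LXI = 61
LIX = 59
61 × 59 = 3599

MMMDXCIX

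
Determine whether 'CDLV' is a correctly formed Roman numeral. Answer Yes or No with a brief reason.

'CDLV': Check the rules: uses only the symbols I, V, X, L, C, D, M; no symbol is repeated more than three times in a row; V, L and D each appear at most once; the only place a smaller symbol precedes a larger one is the allowed subtractive pair CD, the symbol right after such a pair (if any) is smaller than the pair's first symbol, and otherwise the values never increase from left to right. Value: CD (400) + L (50) + V (5) = 455. So it is a valid standard Roman numeral.

Yes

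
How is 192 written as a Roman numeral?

Convert 192 to Roman numerals:
  192 contains 1×100 (C)
  92 contains 1×90 (XC)
  2 contains 2×1 (II)

CXCII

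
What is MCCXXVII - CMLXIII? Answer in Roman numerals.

MCCXXVII = 1227
CMLXIII = 963
1227 - 963 = 264

CCLXIV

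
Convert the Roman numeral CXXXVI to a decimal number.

CXXXVI: C=100, X=10, X=10, X=10, V=5, I=1
100 + 10 + 10 + 10 + 5 + 1 = 136

136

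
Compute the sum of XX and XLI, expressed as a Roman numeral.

XX = 20
XLI = 41
20 + 41 = 61

LXI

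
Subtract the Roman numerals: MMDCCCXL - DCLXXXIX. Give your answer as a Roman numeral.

MMDCCCXL = 2840
DCLXXXIX = 689
2840 - 689 = 2151

MMCLI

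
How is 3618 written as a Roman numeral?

Convert 3618 to Roman numerals:
  3618 contains 3×1000 (MMM)
  618 contains 1×500 (D)
  118 contains 1×100 (C)
  18 contains 1×10 (X)
  8 contains 1×5 (V)
  3 contains 3×1 (III)

MMMDCXVIII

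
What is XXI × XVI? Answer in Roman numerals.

XXI = 21
XVI = 16
21 × 16 = 336

CCCXXXVI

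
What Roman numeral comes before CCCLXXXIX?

CCCLXXXIX = 389, so the previous integer is 389 - 1 = 388

CCCLXXXVIII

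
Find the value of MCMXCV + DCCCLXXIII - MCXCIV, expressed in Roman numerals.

MCMXCV = 1995, DCCCLXXIII = 873, MCXCIV = 1194
1995 + 873 = 2868
2868 - 1194 = 1674

MDCLXXIV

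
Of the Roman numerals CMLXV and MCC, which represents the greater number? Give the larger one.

CMLXV = 965
MCC = 1200
1200 is larger

MCC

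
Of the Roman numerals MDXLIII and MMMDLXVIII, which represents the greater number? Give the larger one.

MDXLIII = 1543
MMMDLXVIII = 3568
3568 is larger

MMMDLXVIII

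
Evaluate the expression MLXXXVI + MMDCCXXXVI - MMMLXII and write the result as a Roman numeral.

MLXXXVI = 1086, MMDCCXXXVI = 2736, MMMLXII = 3062
1086 + 2736 = 3822
3822 - 3062 = 760

DCCLX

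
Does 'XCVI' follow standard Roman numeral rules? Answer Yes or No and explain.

'XCVI': Check the rules: uses only the symbols I, V, X, L, C, D, M; no symbol is repeated more than three times in a row; V, L and D each appear at most once; the only place a smaller symbol precedes a larger one is the allowed subtractive pair XC, the symbol right after such a pair (if any) is smaller than the pair's first symbol, and otherwise the values never increase from left to right. Value: XC (90) + V (5) + I (1) = 96. So it is a valid standard Roman numeral.

Yes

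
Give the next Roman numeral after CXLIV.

CXLIV = 144, so the next integer is 144 + 1 = 145

CXLV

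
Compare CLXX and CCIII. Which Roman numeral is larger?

CLXX = 170
CCIII = 203
203 is larger

CCIII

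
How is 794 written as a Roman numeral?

Convert 794 to Roman numerals:
  794 contains 1×500 (D)
  294 contains 2×100 (CC)
  94 contains 1×90 (XC)
  4 contains 1×4 (IV)

DCCXCIV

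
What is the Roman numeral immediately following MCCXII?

MCCXII = 1212, so the next integer is 1212 + 1 = 1213

MCCXIII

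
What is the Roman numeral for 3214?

Convert 3214 to Roman numerals:
  3214 contains 3×1000 (MMM)
  214 contains 2×100 (CC)
  14 contains 1×10 (X)
  4 contains 1×4 (IV)

MMMCCXIV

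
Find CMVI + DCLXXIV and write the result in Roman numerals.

CMVI = 906
DCLXXIV = 674
906 + 674 = 1580

MDLXXX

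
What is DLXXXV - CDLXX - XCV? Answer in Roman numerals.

DLXXXV = 585, CDLXX = 470, XCV = 95
585 - 470 = 115
115 - 95 = 20

XX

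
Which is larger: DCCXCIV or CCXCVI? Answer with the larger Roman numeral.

DCCXCIV = 794
CCXCVI = 296
794 is larger

DCCXCIV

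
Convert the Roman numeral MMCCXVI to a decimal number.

MMCCXVI: M=1000, M=1000, C=100, C=100, X=10, V=5, I=1
1000 + 1000 + 100 + 100 + 10 + 5 + 1 = 2216

2216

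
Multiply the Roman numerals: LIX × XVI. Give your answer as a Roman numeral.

LIX = 59
XVI = 16
59 × 16 = 944

CMXLIV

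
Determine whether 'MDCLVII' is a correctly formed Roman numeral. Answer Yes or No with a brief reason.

'MDCLVII': Check the rules: uses only the symbols I, V, X, L, C, D, M; no symbol is repeated more than three times in a row; V, L and D each appear at most once; no smaller symbol precedes a larger one (values never increase from left to right). Value: M (1000) + D (500) + C (100) + L (50) + V (5) + I (1) + I (1) = 1657. So it is a valid standard Roman numeral.

Yes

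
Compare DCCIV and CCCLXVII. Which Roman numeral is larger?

DCCIV = 704
CCCLXVII = 367
704 is larger

DCCIV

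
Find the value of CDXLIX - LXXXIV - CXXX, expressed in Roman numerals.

CDXLIX = 449, LXXXIV = 84, CXXX = 130
449 - 84 = 365
365 - 130 = 235

CCXXXV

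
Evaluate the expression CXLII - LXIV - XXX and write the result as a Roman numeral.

CXLII = 142, LXIV = 64, XXX = 30
142 - 64 = 78
78 - 30 = 48

XLVIII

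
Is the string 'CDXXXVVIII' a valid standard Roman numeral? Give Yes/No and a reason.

'CDXXXVVIII': V should not appear more than once

No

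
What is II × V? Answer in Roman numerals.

II = 2
V = 5
2 × 5 = 10

X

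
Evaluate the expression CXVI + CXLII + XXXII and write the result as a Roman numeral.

CXVI = 116, CXLII = 142, XXXII = 32
116 + 142 = 258
258 + 32 = 290

CCXC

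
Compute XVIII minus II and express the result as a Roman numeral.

XVIII = 18
II = 2
18 - 2 = 16

XVI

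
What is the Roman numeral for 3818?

Convert 3818 to Roman numerals:
  3818 contains 3×1000 (MMM)
  818 contains 1×500 (D)
  318 contains 3×100 (CCC)
  18 contains 1×10 (X)
  8 contains 1×5 (V)
  3 contains 3×1 (III)

MMMDCCCXVIII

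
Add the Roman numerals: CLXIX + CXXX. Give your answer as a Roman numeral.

CLXIX = 169
CXXX = 130
169 + 130 = 299

CCXCIX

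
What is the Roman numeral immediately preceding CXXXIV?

CXXXIV = 134, so the previous integer is 134 - 1 = 133

CXXXIII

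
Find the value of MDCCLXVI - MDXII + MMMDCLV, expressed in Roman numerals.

MDCCLXVI = 1766, MDXII = 1512, MMMDCLV = 3655
1766 - 1512 = 254
254 + 3655 = 3909

MMMCMIX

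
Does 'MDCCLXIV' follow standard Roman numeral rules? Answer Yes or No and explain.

'MDCCLXIV': Check the rules: uses only the symbols I, V, X, L, C, D, M; no symbol is repeated more than three times in a row; V, L and D each appear at most once; the only place a smaller symbol precedes a larger one is the allowed subtractive pair IV, the symbol right after such a pair (if any) is smaller than the pair's first symbol, and otherwise the values never increase from left to right. Value: M (1000) + D (500) + C (100) + C (100) + L (50) + X (10) + IV (4) = 1764. So it is a valid standard Roman numeral.

Yes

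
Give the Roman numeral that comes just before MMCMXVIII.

MMCMXVIII = 2918; previous is 2917

MMCMXVII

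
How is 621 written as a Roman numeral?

Convert 621 to Roman numerals:
  621 contains 1×500 (D)
  121 contains 1×100 (C)
  21 contains 2×10 (XX)
  1 contains 1×1 (I)

DCXXI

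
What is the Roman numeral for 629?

Convert 629 to Roman numerals:
  629 contains 1×500 (D)
  129 contains 1×100 (C)
  29 contains 2×10 (XX)
  9 contains 1×9 (IX)

DCXXIX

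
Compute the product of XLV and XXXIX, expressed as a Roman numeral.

XLV = 45
XXXIX = 39
45 × 39 = 1755

MDCCLV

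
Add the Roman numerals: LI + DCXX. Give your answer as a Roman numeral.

LI = 51
DCXX = 620
51 + 620 = 671

DCLXXI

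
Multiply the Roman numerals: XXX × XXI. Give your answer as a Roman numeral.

XXX = 30
XXI = 21
30 × 21 = 630

DCXXX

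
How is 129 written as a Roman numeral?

Convert 129 to Roman numerals:
  129 contains 1×100 (C)
  29 contains 2×10 (XX)
  9 contains 1×9 (IX)

CXXIX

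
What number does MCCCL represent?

MCCCL: M=1000, C=100, C=100, C=100, L=50
1000 + 100 + 100 + 100 + 50 = 1350

1350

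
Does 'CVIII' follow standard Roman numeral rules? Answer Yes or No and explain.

'CVIII': Check the rules: uses only the symbols I, V, X, L, C, D, M; no symbol is repeated more than three times in a row; V, L and D each appear at most once; no smaller symbol precedes a larger one (values never increase from left to right). Value: C (100) + V (5) + I (1) + I (1) + I (1) = 108. So it is a valid standard Roman numeral.

Yes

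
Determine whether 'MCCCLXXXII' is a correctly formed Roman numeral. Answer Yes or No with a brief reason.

'MCCCLXXXII': Check the rules: uses only the symbols I, V, X, L, C, D, M; no symbol is repeated more than three times in a row; V, L and D each appear at most once; no smaller symbol precedes a larger one (values never increase from left to right). Value: M (1000) + C (100) + C (100) + C (100) + L (50) + X (10) + X (10) + X (10) + I (1) + I (1) = 1382. So it is a valid standard Roman numeral.

Yes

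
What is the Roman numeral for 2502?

Convert 2502 to Roman numerals:
  2502 contains 2×1000 (MM)
  502 contains 1×500 (D)
  2 contains 2×1 (II)

MMDII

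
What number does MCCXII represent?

MCCXII: M=1000, C=100, C=100, X=10, I=1, I=1
1000 + 100 + 100 + 10 + 1 + 1 = 1212

1212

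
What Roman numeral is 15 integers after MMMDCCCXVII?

MMMDCCCXVII = 3817
3817 + 15 = 3832

MMMDCCCXXXII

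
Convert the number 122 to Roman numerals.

Convert 122 to Roman numerals:
  122 contains 1×100 (C)
  22 contains 2×10 (XX)
  2 contains 2×1 (II)

CXXII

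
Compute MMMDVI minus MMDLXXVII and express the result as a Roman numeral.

MMMDVI = 3506
MMDLXXVII = 2577
3506 - 2577 = 929

CMXXIX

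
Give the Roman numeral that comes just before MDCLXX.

MDCLXX = 1670; previous is 1669

MDCLXIX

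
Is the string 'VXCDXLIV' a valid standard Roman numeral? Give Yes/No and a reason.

'VXCDXLIV': V should not appear more than once

No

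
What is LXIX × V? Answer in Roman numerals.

LXIX = 69
V = 5
69 × 5 = 345

CCCXLV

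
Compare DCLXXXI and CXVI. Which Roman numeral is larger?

DCLXXXI = 681
CXVI = 116
681 is larger

DCLXXXI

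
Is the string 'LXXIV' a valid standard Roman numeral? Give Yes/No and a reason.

'LXXIV': Check the rules: uses only the symbols I, V, X, L, C, D, M; no symbol is repeated more than three times in a row; V, L and D each appear at most once; the only place a smaller symbol precedes a larger one is the allowed subtractive pair IV, the symbol right after such a pair (if any) is smaller than the pair's first symbol, and otherwise the values never increase from left to right. Value: L (50) + X (10) + X (10) + IV (4) = 74. So it is a valid standard Roman numeral.

Yes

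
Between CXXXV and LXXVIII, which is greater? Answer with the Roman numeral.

CXXXV = 135
LXXVIII = 78
135 is larger

CXXXV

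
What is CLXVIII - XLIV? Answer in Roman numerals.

CLXVIII = 168
XLIV = 44
168 - 44 = 124

CXXIV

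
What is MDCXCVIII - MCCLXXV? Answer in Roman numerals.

MDCXCVIII = 1698
MCCLXXV = 1275
1698 - 1275 = 423

CDXXIII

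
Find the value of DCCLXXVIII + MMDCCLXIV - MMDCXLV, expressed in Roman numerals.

DCCLXXVIII = 778, MMDCCLXIV = 2764, MMDCXLV = 2645
778 + 2764 = 3542
3542 - 2645 = 897

DCCCXCVII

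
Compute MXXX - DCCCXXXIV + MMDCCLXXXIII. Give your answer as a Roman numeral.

MXXX = 1030, DCCCXXXIV = 834, MMDCCLXXXIII = 2783
1030 - 834 = 196
196 + 2783 = 2979

MMCMLXXIX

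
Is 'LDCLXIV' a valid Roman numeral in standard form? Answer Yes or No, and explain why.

'LDCLXIV': L should not appear more than once

No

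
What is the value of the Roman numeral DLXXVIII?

DLXXVIII: D=500, L=50, X=10, X=10, V=5, I=1, I=1, I=1
500 + 50 + 10 + 10 + 5 + 1 + 1 + 1 = 578

578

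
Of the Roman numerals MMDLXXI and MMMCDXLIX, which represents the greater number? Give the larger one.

MMDLXXI = 2571
MMMCDXLIX = 3449
3449 is larger

MMMCDXLIX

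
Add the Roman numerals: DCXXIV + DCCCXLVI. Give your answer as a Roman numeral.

DCXXIV = 624
DCCCXLVI = 846
624 + 846 = 1470

MCDLXX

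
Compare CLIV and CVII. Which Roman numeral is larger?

CLIV = 154
CVII = 107
154 is larger

CLIV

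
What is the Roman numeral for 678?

Convert 678 to Roman numerals:
  678 contains 1×500 (D)
  178 contains 1×100 (C)
  78 contains 1×50 (L)
  28 contains 2×10 (XX)
  8 contains 1×5 (V)
  3 contains 3×1 (III)

DCLXXVIII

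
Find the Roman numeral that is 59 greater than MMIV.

MMIV = 2004
2004 + 59 = 2063

MMLXIII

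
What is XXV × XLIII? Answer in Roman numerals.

XXV = 25
XLIII = 43
25 × 43 = 1075

MLXXV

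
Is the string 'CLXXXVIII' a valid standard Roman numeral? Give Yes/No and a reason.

'CLXXXVIII': Check the rules: uses only the symbols I, V, X, L, C, D, M; no symbol is repeated more than three times in a row; V, L and D each appear at most once; no smaller symbol precedes a larger one (values never increase from left to right). Value: C (100) + L (50) + X (10) + X (10) + X (10) + V (5) + I (1) + I (1) + I (1) = 188. So it is a valid standard Roman numeral.

Yes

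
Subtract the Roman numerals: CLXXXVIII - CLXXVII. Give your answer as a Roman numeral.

CLXXXVIII = 188
CLXXVII = 177
188 - 177 = 11

XI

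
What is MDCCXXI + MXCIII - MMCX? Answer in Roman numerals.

MDCCXXI = 1721, MXCIII = 1093, MMCX = 2110
1721 + 1093 = 2814
2814 - 2110 = 704

DCCIV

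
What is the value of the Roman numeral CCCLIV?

CCCLIV: C=100, C=100, C=100, L=50, IV=4
100 + 100 + 100 + 50 + 4 = 354

354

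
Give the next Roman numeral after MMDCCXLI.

MMDCCXLI = 2741; next is 2742

MMDCCXLII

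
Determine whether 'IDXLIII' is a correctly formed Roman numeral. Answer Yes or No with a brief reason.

'IDXLIII': Invalid subtractive combination: ID

No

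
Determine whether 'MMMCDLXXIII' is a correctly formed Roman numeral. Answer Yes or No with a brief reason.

'MMMCDLXXIII': Check the rules: uses only the symbols I, V, X, L, C, D, M; no symbol is repeated more than three times in a row; V, L and D each appear at most once; the only place a smaller symbol precedes a larger one is the allowed subtractive pair CD, the symbol right after such a pair (if any) is smaller than the pair's first symbol, and otherwise the values never increase from left to right. Value: M (1000) + M (1000) + M (1000) + CD (400) + L (50) + X (10) + X (10) + I (1) + I (1) + I (1) = 3473. So it is a valid standard Roman numeral.

Yes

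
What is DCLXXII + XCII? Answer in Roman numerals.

DCLXXII = 672
XCII = 92
672 + 92 = 764

DCCLXIV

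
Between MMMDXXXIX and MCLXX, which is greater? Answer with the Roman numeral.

MMMDXXXIX = 3539
MCLXX = 1170
3539 is larger

MMMDXXXIX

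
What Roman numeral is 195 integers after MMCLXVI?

MMCLXVI = 2166
2166 + 195 = 2361

MMCCCLXI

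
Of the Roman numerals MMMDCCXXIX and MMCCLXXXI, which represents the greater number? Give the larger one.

MMMDCCXXIX = 3729
MMCCLXXXI = 2281
3729 is larger

MMMDCCXXIX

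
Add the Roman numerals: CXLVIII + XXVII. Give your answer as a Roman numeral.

CXLVIII = 148
XXVII = 27
148 + 27 = 175

CLXXV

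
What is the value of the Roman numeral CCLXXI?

CCLXXI: C=100, C=100, L=50, X=10, X=10, I=1
100 + 100 + 50 + 10 + 10 + 1 = 271

271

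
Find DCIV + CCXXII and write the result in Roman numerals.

DCIV = 604
CCXXII = 222
604 + 222 = 826

DCCCXXVI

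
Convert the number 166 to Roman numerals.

Convert 166 to Roman numerals:
  166 contains 1×100 (C)
  66 contains 1×50 (L)
  16 contains 1×10 (X)
  6 contains 1×5 (V)
  1 contains 1×1 (I)

CLXVI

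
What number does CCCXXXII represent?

CCCXXXII: C=100, C=100, C=100, X=10, X=10, X=10, I=1, I=1
100 + 100 + 100 + 10 + 10 + 10 + 1 + 1 = 332

332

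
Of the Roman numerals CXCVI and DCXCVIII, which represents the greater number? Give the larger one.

CXCVI = 196
DCXCVIII = 698
698 is larger

DCXCVIII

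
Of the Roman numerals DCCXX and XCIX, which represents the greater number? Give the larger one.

DCCXX = 720
XCIX = 99
720 is larger

DCCXX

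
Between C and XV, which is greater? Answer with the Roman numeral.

C = 100
XV = 15
100 is larger

C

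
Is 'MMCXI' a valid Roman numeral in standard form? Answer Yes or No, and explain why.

'MMCXI': Check the rules: uses only the symbols I, V, X, L, C, D, M; no symbol is repeated more than three times in a row; V, L and D each appear at most once; no smaller symbol precedes a larger one (values never increase from left to right). Value: M (1000) + M (1000) + C (100) + X (10) + I (1) = 2111. So it is a valid standard Roman numeral.

Yes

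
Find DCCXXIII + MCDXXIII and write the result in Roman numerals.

DCCXXIII = 723
MCDXXIII = 1423
723 + 1423 = 2146

MMCXLVI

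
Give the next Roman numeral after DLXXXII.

DLXXXII = 582; next is 583

DLXXXIII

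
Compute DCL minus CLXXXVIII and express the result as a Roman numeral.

DCL = 650
CLXXXVIII = 188
650 - 188 = 462

CDLXII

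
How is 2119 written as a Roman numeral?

Convert 2119 to Roman numerals:
  2119 contains 2×1000 (MM)
  119 contains 1×100 (C)
  19 contains 1×10 (X)
  9 contains 1×9 (IX)

MMCXIX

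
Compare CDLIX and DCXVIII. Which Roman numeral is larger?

CDLIX = 459
DCXVIII = 618
618 is larger

DCXVIII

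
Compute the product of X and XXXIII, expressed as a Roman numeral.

X = 10
XXXIII = 33
10 × 33 = 330

CCCXXX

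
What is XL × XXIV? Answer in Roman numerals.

XL = 40
XXIV = 24
40 × 24 = 960

CMLX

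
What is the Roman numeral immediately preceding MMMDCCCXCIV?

MMMDCCCXCIV = 3894, so the previous integer is 3894 - 1 = 3893

MMMDCCCXCIII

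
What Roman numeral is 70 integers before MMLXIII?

MMLXIII = 2063
2063 - 70 = 1993

MCMXCIII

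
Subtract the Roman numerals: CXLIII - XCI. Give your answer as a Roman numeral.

CXLIII = 143
XCI = 91
143 - 91 = 52

LII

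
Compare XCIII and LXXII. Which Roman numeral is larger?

XCIII = 93
LXXII = 72
93 is larger

XCIII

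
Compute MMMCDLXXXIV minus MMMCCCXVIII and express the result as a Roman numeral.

MMMCDLXXXIV = 3484
MMMCCCXVIII = 3318
3484 - 3318 = 166

CLXVI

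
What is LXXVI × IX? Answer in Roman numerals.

LXXVI = 76
IX = 9
76 × 9 = 684

DCLXXXIV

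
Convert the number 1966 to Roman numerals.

Convert 1966 to Roman numerals:
  1966 contains 1×1000 (M)
  966 contains 1×900 (CM)
  66 contains 1×50 (L)
  16 contains 1×10 (X)
  6 contains 1×5 (V)
  1 contains 1×1 (I)

MCMLXVI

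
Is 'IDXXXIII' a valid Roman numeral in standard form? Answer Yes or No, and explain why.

'IDXXXIII': Invalid subtractive combination: ID

No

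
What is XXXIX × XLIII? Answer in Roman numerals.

XXXIX = 39
XLIII = 43
39 × 43 = 1677

MDCLXXVII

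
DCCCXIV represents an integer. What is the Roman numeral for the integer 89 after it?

DCCCXIV = 814
814 + 89 = 903

CMIII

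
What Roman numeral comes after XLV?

XLV = 45, so the next integer is 45 + 1 = 46

XLVI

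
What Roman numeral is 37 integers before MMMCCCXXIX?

MMMCCCXXIX = 3329
3329 - 37 = 3292

MMMCCXCII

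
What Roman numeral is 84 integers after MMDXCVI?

MMDXCVI = 2596
2596 + 84 = 2680

MMDCLXXX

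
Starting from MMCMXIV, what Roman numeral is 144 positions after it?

MMCMXIV = 2914
2914 + 144 = 3058

MMMLVIII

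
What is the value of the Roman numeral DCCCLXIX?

DCCCLXIX: D=500, C=100, C=100, C=100, L=50, X=10, IX=9
500 + 100 + 100 + 100 + 50 + 10 + 9 = 869

869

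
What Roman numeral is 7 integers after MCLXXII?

MCLXXII = 1172
1172 + 7 = 1179

MCLXXIX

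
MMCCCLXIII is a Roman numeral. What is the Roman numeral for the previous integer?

MMCCCLXIII = 2363; previous is 2362

MMCCCLXII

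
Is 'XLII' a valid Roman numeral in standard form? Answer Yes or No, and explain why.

'XLII': Check the rules: uses only the symbols I, V, X, L, C, D, M; no symbol is repeated more than three times in a row; V, L and D each appear at most once; the only place a smaller symbol precedes a larger one is the allowed subtractive pair XL, the symbol right after such a pair (if any) is smaller than the pair's first symbol, and otherwise the values never increase from left to right. Value: XL (40) + I (1) + I (1) = 42. So it is a valid standard Roman numeral.

Yes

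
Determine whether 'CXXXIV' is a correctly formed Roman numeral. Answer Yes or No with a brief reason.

'CXXXIV': Check the rules: uses only the symbols I, V, X, L, C, D, M; no symbol is repeated more than three times in a row; V, L and D each appear at most once; the only place a smaller symbol precedes a larger one is the allowed subtractive pair IV, the symbol right after such a pair (if any) is smaller than the pair's first symbol, and otherwise the values never increase from left to right. Value: C (100) + X (10) + X (10) + X (10) + IV (4) = 134. So it is a valid standard Roman numeral.

Yes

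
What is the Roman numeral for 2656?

Convert 2656 to Roman numerals:
  2656 contains 2×1000 (MM)
  656 contains 1×500 (D)
  156 contains 1×100 (C)
  56 contains 1×50 (L)
  6 contains 1×5 (V)
  1 contains 1×1 (I)

MMDCLVI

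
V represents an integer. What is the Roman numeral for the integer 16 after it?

V = 5
5 + 16 = 21

XXI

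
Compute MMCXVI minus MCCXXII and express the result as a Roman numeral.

MMCXVI = 2116
MCCXXII = 1222
2116 - 1222 = 894

DCCCXCIV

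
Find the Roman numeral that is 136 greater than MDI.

MDI = 1501
1501 + 136 = 1637

MDCXXXVII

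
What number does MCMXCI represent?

MCMXCI: M=1000, CM=900, XC=90, I=1
1000 + 900 + 90 + 1 = 1991

1991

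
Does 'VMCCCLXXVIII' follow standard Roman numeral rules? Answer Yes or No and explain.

'VMCCCLXXVIII': V should not appear more than once

No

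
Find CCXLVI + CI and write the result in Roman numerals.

CCXLVI = 246
CI = 101
246 + 101 = 347

CCCXLVII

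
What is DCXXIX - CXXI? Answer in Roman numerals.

DCXXIX = 629
CXXI = 121
629 - 121 = 508

DVIII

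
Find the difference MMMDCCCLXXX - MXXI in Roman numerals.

MMMDCCCLXXX = 3880
MXXI = 1021
3880 - 1021 = 2859

MMDCCCLIX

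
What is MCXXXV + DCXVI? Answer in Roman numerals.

MCXXXV = 1135
DCXVI = 616
1135 + 616 = 1751

MDCCLI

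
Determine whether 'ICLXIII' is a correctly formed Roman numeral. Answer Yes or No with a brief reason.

'ICLXIII': Invalid subtractive combination: IC

No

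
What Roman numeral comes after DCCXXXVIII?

DCCXXXVIII = 738; next is 739

DCCXXXIX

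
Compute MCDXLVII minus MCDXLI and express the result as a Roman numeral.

MCDXLVII = 1447
MCDXLI = 1441
1447 - 1441 = 6

VI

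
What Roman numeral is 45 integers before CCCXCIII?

CCCXCIII = 393
393 - 45 = 348

CCCXLVIII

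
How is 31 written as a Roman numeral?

Convert 31 to Roman numerals:
  31 contains 3×10 (XXX)
  1 contains 1×1 (I)

XXXI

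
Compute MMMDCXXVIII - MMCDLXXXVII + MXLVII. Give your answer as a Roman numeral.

MMMDCXXVIII = 3628, MMCDLXXXVII = 2487, MXLVII = 1047
3628 - 2487 = 1141
1141 + 1047 = 2188

MMCLXXXVIII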